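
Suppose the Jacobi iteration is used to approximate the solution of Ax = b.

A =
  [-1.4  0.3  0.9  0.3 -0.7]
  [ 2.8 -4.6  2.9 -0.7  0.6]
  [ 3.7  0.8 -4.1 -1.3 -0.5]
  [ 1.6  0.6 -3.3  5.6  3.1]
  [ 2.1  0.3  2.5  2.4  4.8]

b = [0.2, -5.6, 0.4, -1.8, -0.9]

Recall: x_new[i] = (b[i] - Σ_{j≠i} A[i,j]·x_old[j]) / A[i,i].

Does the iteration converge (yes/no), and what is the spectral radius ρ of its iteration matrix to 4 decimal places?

no, ρ = 1.2449

Let D = diag(-1.4, -4.6, -4.1, 5.6, 4.8); L, U the strict triangles.
T_J = -D⁻¹(L+U): T[2,0] = -(3.7)/(-4.1) = +0.9024; T[2,2] = 0.
  T[0,:] = [+0.0000, +0.2143, +0.6429, +0.2143, -0.5000]
  T[1,:] = [+0.6087, +0.0000, +0.6304, -0.1522, +0.1304]
  T[2,:] = [+0.9024, +0.1951, +0.0000, -0.3171, -0.1220]
  T[3,:] = [-0.2857, -0.1071, +0.5893, +0.0000, -0.5536]
  T[4,:] = [-0.4375, -0.0625, -0.5208, -0.5000, +0.0000]
|roots of det(T-λI)|: 1.2449, 0.6965, 0.5183, 0.5183, 0.2993.
ρ = 1.2449; 1.2449 > 1: divergent.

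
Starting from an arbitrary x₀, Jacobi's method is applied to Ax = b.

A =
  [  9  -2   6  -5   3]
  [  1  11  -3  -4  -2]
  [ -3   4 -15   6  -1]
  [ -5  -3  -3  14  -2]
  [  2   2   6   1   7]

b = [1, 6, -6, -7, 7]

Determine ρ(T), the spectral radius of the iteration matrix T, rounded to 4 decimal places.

Diagonal D = diag(9, 11, -15, 14, 7); L, U strict lower/upper.
T_J = -D⁻¹(L+U): T[1,2] = -(-3)/(11) = +0.2727; T[1,1] = 0.
  T[0,:] = [+0.0000  +0.2222  -0.6667  +0.5556  -0.3333]
  T[1,:] = [-0.0909  +0.0000  +0.2727  +0.3636  +0.1818]
  T[2,:] = [-0.2000  +0.2667  +0.0000  +0.4000  -0.0667]
  T[3,:] = [+0.3571  +0.2143  +0.2143  +0.0000  +0.1429]
  T[4,:] = [-0.2857  -0.2857  -0.8571  -0.1429  +0.0000]
|λ(T)| sorted: 0.9257, 0.4822, 0.4354, 0.4354, 0.2512.
spectral radius ρ = 0.9257; 0.9257 < 1: convergent.

0.9257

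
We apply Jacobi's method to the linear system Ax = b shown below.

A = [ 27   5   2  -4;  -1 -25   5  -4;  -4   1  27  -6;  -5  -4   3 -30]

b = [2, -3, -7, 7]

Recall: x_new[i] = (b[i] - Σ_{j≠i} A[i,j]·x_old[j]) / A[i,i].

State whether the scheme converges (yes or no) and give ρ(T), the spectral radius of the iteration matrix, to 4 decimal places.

Write A = D+L+U with D = diag(27, -25, 27, -30).
Jacobi: T = -D⁻¹(L+U), T[1,0] = -(-1)/(-25) = -0.0400; T[1,1] = 0.
  T[0,:] = [+0.0000  -0.1852  -0.0741  +0.1481]
  T[1,:] = [-0.0400  +0.0000  +0.2000  -0.1600]
  T[2,:] = [+0.1481  -0.0370  +0.0000  +0.2222]
  T[3,:] = [-0.1667  -0.1333  +0.1000  +0.0000]
|roots of det(T-λI)|: 0.2548, 0.2031, 0.2031, 0.1065.
spectral radius ρ = 0.2548; 0.2548 < 1: convergent.

yes, ρ = 0.2548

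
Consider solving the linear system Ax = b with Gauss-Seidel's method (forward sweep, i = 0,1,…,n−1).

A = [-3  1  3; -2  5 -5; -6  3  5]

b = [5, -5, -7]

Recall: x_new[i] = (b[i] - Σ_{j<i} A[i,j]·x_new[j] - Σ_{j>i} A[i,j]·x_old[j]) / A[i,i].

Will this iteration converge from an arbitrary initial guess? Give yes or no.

Let D = diag(-3, 5, 5); L, U the strict triangles.
T_GS = -(D+L)⁻¹U: row 0 first, T[0,1] = -(1)/(-3) = +0.3333; later rows by forward substitution.
  T[0,:] = [+0.0000 +0.3333 +1.0000]
  T[1,:] = [+0.0000 +0.1333 +1.4000]
  T[2,:] = [+0.0000 +0.3200 +0.3600]
|λ(T)| sorted: 0.9255, 0.4322, 0.0000.
ρ = 0.9255; 0.9255 < 1: convergent.

yes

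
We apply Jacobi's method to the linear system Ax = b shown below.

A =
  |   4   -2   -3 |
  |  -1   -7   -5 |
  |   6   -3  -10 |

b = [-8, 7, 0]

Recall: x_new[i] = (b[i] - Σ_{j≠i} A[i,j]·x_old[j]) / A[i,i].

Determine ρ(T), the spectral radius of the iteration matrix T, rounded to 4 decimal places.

0.8927

Write A = D+L+U with D = diag(4, -7, -10).
Jacobi T = -D⁻¹(L+U): T[1,0] = -(-1)/(-7) = -0.1429; T[1,1] = 0.
  T[0,:] = [+0.0000 +0.5000 +0.7500]
  T[1,:] = [-0.1429 +0.0000 -0.7143]
  T[2,:] = [+0.6000 -0.3000 +0.0000]
|eigenvalues of T|: 0.8927, 0.4517, 0.4517.
ρ = 0.8927; 0.8927 < 1, so it converges for any x₀.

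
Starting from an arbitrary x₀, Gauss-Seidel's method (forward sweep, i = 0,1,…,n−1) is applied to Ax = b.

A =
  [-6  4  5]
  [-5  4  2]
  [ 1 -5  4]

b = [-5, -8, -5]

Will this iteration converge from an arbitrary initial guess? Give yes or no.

Write A = D+L+U with D = diag(-6, 4, 4).
T_GS = -(D+L)⁻¹U: row 0 first, T[0,1] = -(4)/(-6) = +0.6667; later rows by forward substitution.
  T[0,:] = [+0.0000 +0.6667 +0.8333]
  T[1,:] = [+0.0000 +0.8333 +0.5417]
  T[2,:] = [+0.0000 +0.8750 +0.4688]
|eigenvalues of T|: 1.3632, 0.0611, 0.0000.
spectral radius ρ = 1.3632; 1.3632 > 1, so it fails to converge.

no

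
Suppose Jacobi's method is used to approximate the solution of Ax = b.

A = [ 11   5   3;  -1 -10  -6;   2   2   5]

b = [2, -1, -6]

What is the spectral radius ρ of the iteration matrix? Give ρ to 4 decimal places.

0.7453

Diagonal D = diag(11, -10, 5); L, U strict lower/upper.
T_J = -D⁻¹(L+U): T[0,1] = -(5)/(11) = -0.4545; T[0,0] = 0.
  T[0,:] = [+0.0000  -0.4545  -0.2727]
  T[1,:] = [-0.1000  +0.0000  -0.6000]
  T[2,:] = [-0.4000  -0.4000  +0.0000]
moduli |λ_i(T)| = 0.7453, 0.4012, 0.4012.
ρ(T) = max|λ| = 0.7453; 0.7453 < 1, so it converges for any x₀.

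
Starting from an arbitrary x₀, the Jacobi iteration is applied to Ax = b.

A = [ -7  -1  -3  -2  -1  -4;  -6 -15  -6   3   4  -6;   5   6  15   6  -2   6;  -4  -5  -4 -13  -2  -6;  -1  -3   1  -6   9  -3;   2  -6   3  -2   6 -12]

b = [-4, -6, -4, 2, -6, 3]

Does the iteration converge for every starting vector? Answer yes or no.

no

Let D = diag(-7, -15, 15, -13, 9, -12); L, U the strict triangles.
Jacobi: T = -D⁻¹(L+U), T[0,2] = -(-3)/(-7) = -0.4286; T[0,0] = 0.
  T[0,:] = [+0.0000  -0.1429  -0.4286  -0.2857  -0.1429  -0.5714]
  T[1,:] = [-0.4000  +0.0000  -0.4000  +0.2000  +0.2667  -0.4000]
  T[2,:] = [-0.3333  -0.4000  +0.0000  -0.4000  +0.1333  -0.4000]
  T[3,:] = [-0.3077  -0.3846  -0.3077  +0.0000  -0.1538  -0.4615]
  T[4,:] = [+0.1111  +0.3333  -0.1111  +0.6667  +0.0000  +0.3333]
  T[5,:] = [+0.1667  -0.5000  +0.2500  -0.1667  +0.5000  +0.0000]
|eigenvalues of T|: 1.1840, 0.4344, 0.4344, 0.4125, 0.4125, 0.0066.
spectral radius ρ = 1.1840; 1.1840 > 1, so it fails to converge.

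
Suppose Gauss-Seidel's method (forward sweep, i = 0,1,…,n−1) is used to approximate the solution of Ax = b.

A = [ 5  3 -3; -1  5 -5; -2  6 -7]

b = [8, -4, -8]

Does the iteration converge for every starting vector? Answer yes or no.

Write A = D+L+U with D = diag(5, 5, -7).
T_GS = -(D+L)⁻¹U: row 0 first, T[0,2] = -(-3)/(5) = +0.6000; later rows by forward substitution.
  T[0,:] = [+0.0000  -0.6000  +0.6000]
  T[1,:] = [+0.0000  -0.1200  +1.1200]
  T[2,:] = [+0.0000  +0.0686  +0.7886]
moduli |λ_i(T)| = 0.8664, 0.1979, 0.0000.
spectral radius ρ = 0.8664; 0.8664 < 1 ⇒ converges.

yes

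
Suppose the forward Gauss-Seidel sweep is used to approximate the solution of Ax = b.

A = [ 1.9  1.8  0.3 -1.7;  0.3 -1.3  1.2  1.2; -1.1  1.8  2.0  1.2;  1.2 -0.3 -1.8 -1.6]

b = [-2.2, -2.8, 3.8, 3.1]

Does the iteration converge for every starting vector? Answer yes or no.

Diagonal D = diag(1.9, -1.3, 2, -1.6); L, U strict lower/upper.
Gauss-Seidel: T = -(D+L)⁻¹U, row 0 first, T[0,1] = -(1.8)/(1.9) = -0.9474; later rows by forward substitution.
  T[0,:] = [+0.0000, -0.9474, -0.1579, +0.8947]
  T[1,:] = [+0.0000, -0.2186, +0.8866, +1.1296]
  T[2,:] = [+0.0000, -0.3243, -0.8848, -1.1245]
  T[3,:] = [+0.0000, -0.3047, +0.7108, +1.7243]
eigenvalue magnitudes: 1.1561, 0.5834, 0.5834, 0.0000.
ρ = 1.1561; 1.1561 > 1: divergent.

no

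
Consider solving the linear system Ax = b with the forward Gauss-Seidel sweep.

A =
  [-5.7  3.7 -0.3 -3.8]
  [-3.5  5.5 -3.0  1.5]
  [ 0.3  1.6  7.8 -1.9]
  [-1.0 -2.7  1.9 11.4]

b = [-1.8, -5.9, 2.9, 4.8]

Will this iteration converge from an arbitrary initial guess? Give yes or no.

Split A = D + L + U, D = diag(-5.7, 5.5, 7.8, 11.4).
T_GS = -(D+L)⁻¹U: row 0 first, T[0,1] = -(3.7)/(-5.7) = +0.6491; later rows by forward substitution.
  T[0,:] = [+0.0000  +0.6491  -0.0526  -0.6667]
  T[1,:] = [+0.0000  +0.4131  +0.5120  -0.6970]
  T[2,:] = [+0.0000  -0.1097  -0.1030  +0.4122]
  T[3,:] = [+0.0000  +0.1731  +0.1338  -0.2923]
|λ(T)| sorted: 0.2225, 0.1844, 0.1844, 0.0000.
ρ = 0.2225; 0.2225 < 1: convergent.

yes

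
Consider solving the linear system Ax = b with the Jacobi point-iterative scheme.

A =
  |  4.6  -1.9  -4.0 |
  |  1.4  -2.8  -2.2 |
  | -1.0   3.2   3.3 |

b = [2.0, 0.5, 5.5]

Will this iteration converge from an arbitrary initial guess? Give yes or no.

Write A = D+L+U with D = diag(4.6, -2.8, 3.3).
Jacobi: T = -D⁻¹(L+U), T[1,0] = -(1.4)/(-2.8) = +0.5000; T[1,1] = 0.
  T[0,:] = [+0.0000, +0.4130, +0.8696]
  T[1,:] = [+0.5000, +0.0000, -0.7857]
  T[2,:] = [+0.3030, -0.9697, +0.0000]
eigenvalue magnitudes: 1.2799, 0.6974, 0.5825.
spectral radius ρ = 1.2799; 1.2799 > 1: divergent.

no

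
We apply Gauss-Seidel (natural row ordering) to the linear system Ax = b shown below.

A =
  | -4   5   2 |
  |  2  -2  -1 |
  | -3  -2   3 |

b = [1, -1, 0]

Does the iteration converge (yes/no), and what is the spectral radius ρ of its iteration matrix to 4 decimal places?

Write A = D+L+U with D = diag(-4, -2, 3).
GS T = -(D+L)⁻¹U: row 0 first, T[0,1] = -(5)/(-4) = +1.2500; later rows by forward substitution.
  T[0,:] = [+0.0000, +1.2500, +0.5000]
  T[1,:] = [+0.0000, +1.2500, +0.0000]
  T[2,:] = [+0.0000, +2.0833, +0.5000]
moduli |λ_i(T)| = 1.2500, 0.5000, 0.0000.
spectral radius ρ = 1.2500; 1.2500 > 1: divergent.

no, ρ = 1.2500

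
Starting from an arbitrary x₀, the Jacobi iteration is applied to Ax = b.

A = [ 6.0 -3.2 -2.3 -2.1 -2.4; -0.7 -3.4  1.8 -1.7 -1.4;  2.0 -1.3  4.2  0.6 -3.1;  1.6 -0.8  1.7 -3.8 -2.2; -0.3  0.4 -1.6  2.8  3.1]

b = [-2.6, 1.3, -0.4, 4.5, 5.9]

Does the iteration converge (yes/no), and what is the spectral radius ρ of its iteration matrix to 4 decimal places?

no, ρ = 1.4353

Diagonal D = diag(6, -3.4, 4.2, -3.8, 3.1); L, U strict lower/upper.
T_J = -D⁻¹(L+U): T[0,1] = -(-3.2)/(6) = +0.5333; T[0,0] = 0.
  T[0,:] = [+0.0000 +0.5333 +0.3833 +0.3500 +0.4000]
  T[1,:] = [-0.2059 +0.0000 +0.5294 -0.5000 -0.4118]
  T[2,:] = [-0.4762 +0.3095 +0.0000 -0.1429 +0.7381]
  T[3,:] = [+0.4211 -0.2105 +0.4474 +0.0000 -0.5789]
  T[4,:] = [+0.0968 -0.1290 +0.5161 -0.9032 +0.0000]
eigenvalue magnitudes: 1.4353, 0.6918, 0.6918, 0.2596, 0.2596.
ρ = 1.4353; 1.4353 > 1 ⇒ diverges.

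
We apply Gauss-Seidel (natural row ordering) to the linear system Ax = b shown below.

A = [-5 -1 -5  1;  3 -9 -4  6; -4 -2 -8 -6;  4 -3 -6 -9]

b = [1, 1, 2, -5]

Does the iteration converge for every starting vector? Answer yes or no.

no

Let D = diag(-5, -9, -8, -9); L, U the strict triangles.
Gauss-Seidel: T = -(D+L)⁻¹U, row 0 first, T[0,1] = -(-1)/(-5) = -0.2000; later rows by forward substitution.
  T[0,:] = [+0.0000, -0.2000, -1.0000, +0.2000]
  T[1,:] = [+0.0000, -0.0667, -0.7778, +0.7333]
  T[2,:] = [+0.0000, +0.1167, +0.6944, -1.0333]
  T[3,:] = [+0.0000, -0.1444, -0.6481, +0.5333]
|eigenvalues of T|: 1.2867, 0.2270, 0.1014, 0.0000.
ρ = 1.2867; 1.2867 > 1: divergent.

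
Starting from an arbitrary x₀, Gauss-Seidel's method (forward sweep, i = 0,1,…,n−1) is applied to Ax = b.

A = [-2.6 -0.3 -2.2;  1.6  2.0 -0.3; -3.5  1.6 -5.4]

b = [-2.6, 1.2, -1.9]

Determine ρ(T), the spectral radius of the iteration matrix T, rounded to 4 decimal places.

0.8982

Diagonal D = diag(-2.6, 2, -5.4); L, U strict lower/upper.
Gauss-Seidel: T = -(D+L)⁻¹U, row 0 first, T[0,2] = -(-2.2)/(-2.6) = -0.8462; later rows by forward substitution.
  T[0,:] = [+0.0000 -0.1154 -0.8462]
  T[1,:] = [+0.0000 +0.0923 +0.8269]
  T[2,:] = [+0.0000 +0.1021 +0.7934]
moduli |λ_i(T)| = 0.8982, 0.0125, 0.0000.
spectral radius ρ = 0.8982; 0.8982 < 1 ⇒ converges.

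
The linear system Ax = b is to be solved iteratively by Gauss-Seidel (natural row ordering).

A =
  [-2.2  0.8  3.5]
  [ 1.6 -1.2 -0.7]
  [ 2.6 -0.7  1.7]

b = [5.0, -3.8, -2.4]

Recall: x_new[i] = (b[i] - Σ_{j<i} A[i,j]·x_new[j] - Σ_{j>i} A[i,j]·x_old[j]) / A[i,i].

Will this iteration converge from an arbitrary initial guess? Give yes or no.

Diagonal D = diag(-2.2, -1.2, 1.7); L, U strict lower/upper.
GS T = -(D+L)⁻¹U: row 0 first, T[0,1] = -(0.8)/(-2.2) = +0.3636; later rows by forward substitution.
  T[0,:] = [+0.0000  +0.3636  +1.5909]
  T[1,:] = [+0.0000  +0.4848  +1.5379]
  T[2,:] = [+0.0000  -0.3565  -1.7999]
eigenvalue magnitudes: 1.5275, 0.2124, 0.0000.
spectral radius ρ = 1.5275; 1.5275 > 1: divergent.

no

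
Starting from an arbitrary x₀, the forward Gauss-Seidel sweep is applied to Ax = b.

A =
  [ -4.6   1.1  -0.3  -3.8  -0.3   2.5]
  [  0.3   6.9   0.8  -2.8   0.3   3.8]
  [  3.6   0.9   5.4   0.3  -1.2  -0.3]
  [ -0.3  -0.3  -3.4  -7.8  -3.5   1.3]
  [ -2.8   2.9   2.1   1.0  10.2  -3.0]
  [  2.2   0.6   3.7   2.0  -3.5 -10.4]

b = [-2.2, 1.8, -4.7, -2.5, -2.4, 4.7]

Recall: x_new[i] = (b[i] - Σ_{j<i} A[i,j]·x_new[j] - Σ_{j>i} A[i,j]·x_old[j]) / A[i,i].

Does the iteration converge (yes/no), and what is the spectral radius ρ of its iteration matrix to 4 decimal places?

Let D = diag(-4.6, 6.9, 5.4, -7.8, 10.2, -10.4); L, U the strict triangles.
GS T = -(D+L)⁻¹U: row 0 first, T[0,1] = -(1.1)/(-4.6) = +0.2391; later rows by forward substitution.
  T[0,:] = [+0.0000, +0.2391, -0.0652, -0.8261, -0.0652, +0.5435]
  T[1,:] = [+0.0000, -0.0104, -0.1131, +0.4417, -0.0406, -0.5744]
  T[2,:] = [+0.0000, -0.1577, +0.0623, +0.4216, +0.2725, -0.2110]
  T[3,:] = [+0.0000, +0.0599, -0.0203, -0.1690, -0.5634, +0.2598]
  T[4,:] = [+0.0000, +0.0952, +0.0034, -0.4226, -0.0072, +0.6246]
  T[5,:] = [+0.0000, -0.0266, -0.0032, +0.1104, -0.0251, -0.1535]
|eigenvalues of T|: 0.7387, 0.2943, 0.1611, 0.0350, 0.0350, 0.0000.
ρ(T) = max|λ| = 0.7387; 0.7387 < 1: convergent.

yes, ρ = 0.7387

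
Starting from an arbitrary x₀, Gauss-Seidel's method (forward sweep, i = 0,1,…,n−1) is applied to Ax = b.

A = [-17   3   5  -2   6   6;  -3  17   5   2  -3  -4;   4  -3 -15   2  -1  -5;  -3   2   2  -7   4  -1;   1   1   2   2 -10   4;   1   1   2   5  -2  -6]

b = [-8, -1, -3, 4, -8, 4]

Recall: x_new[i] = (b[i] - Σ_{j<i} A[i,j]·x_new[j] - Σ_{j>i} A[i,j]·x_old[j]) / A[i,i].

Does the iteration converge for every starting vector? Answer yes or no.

Split A = D + L + U, D = diag(-17, 17, -15, -7, -10, -6).
T_GS = -(D+L)⁻¹U: row 0 first, T[0,2] = -(5)/(-17) = +0.2941; later rows by forward substitution.
  T[0,:] = [+0.0000  +0.1765  +0.2941  -0.1176  +0.3529  +0.3529]
  T[1,:] = [+0.0000  +0.0311  -0.2422  -0.1384  +0.2388  +0.2976]
  T[2,:] = [+0.0000  +0.0408  +0.1269  +0.1296  -0.0203  -0.2987]
  T[3,:] = [+0.0000  -0.0551  -0.1590  +0.0479  +0.4826  -0.2944]
  T[4,:] = [+0.0000  +0.0179  -0.0012  +0.0099  +0.1516  +0.3464]
  T[5,:] = [+0.0000  -0.0036  -0.0812  +0.0372  +0.4435  -0.3520]
|λ(T)| sorted: 0.5585, 0.4028, 0.1185, 0.0994, 0.0994, 0.0000.
spectral radius ρ = 0.5585; 0.5585 < 1, so it converges for any x₀.

yes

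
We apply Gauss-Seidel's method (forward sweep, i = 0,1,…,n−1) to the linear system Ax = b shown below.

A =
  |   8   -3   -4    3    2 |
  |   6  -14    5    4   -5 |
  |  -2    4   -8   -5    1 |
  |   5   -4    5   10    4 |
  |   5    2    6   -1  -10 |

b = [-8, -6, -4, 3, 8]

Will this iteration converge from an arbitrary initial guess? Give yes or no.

yes

A = D + L + U where D = diag(8, -14, -8, 10, -10).
Gauss-Seidel: T = -(D+L)⁻¹U, row 0 first, T[0,1] = -(-3)/(8) = +0.3750; later rows by forward substitution.
  T[0,:] = [+0.0000, +0.3750, +0.5000, -0.3750, -0.2500]
  T[1,:] = [+0.0000, +0.1607, +0.5714, +0.1250, -0.4643]
  T[2,:] = [+0.0000, -0.0134, +0.1607, -0.4688, -0.0446]
  T[3,:] = [+0.0000, -0.1165, -0.1018, +0.4719, -0.4384]
  T[4,:] = [+0.0000, +0.2233, +0.4709, -0.4909, -0.2008]
|λ(T)| sorted: 0.8414, 0.3183, 0.3183, 0.1964, 0.0000.
ρ = 0.8414; 0.8414 < 1, so it converges for any x₀.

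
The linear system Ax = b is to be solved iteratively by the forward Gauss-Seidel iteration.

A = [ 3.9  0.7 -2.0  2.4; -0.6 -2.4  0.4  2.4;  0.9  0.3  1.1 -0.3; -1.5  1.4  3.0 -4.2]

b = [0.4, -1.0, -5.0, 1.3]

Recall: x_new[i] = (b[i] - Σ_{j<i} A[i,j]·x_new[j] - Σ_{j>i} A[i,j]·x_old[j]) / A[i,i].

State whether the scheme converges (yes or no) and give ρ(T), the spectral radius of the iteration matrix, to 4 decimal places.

yes, ρ = 0.9411

A = D + L + U where D = diag(3.9, -2.4, 1.1, -4.2).
T_GS = -(D+L)⁻¹U: row 0 first, T[0,1] = -(0.7)/(3.9) = -0.1795; later rows by forward substitution.
  T[0,:] = [+0.0000 -0.1795 +0.5128 -0.6154]
  T[1,:] = [+0.0000 +0.0449 +0.0385 +1.1538]
  T[2,:] = [+0.0000 +0.1346 -0.4301 +0.4615]
  T[3,:] = [+0.0000 +0.1752 -0.4775 +0.9341]
|roots of det(T-λI)|: 0.9411, 0.3842, 0.0081, 0.0000.
ρ(T) = max|λ| = 0.9411; 0.9411 < 1, so it converges for any x₀.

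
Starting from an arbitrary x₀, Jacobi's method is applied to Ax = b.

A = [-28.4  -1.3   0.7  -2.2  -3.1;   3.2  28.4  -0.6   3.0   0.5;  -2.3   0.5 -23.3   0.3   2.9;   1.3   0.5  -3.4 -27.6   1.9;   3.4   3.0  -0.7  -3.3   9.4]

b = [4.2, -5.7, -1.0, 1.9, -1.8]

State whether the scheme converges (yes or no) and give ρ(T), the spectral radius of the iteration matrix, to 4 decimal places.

yes, ρ = 0.2919

Write A = D+L+U with D = diag(-28.4, 28.4, -23.3, -27.6, 9.4).
Jacobi T = -D⁻¹(L+U): T[2,1] = -(0.5)/(-23.3) = +0.0215; T[2,2] = 0.
  T[0,:] = [+0.0000 -0.0458 +0.0246 -0.0775 -0.1092]
  T[1,:] = [-0.1127 +0.0000 +0.0211 -0.1056 -0.0176]
  T[2,:] = [-0.0987 +0.0215 +0.0000 +0.0129 +0.1245]
  T[3,:] = [+0.0471 +0.0181 -0.1232 +0.0000 +0.0688]
  T[4,:] = [-0.3617 -0.3191 +0.0745 +0.3511 +0.0000]
moduli |λ_i(T)| = 0.2919, 0.2218, 0.2218, 0.1138, 0.0197.
ρ = 0.2919; 0.2919 < 1: convergent.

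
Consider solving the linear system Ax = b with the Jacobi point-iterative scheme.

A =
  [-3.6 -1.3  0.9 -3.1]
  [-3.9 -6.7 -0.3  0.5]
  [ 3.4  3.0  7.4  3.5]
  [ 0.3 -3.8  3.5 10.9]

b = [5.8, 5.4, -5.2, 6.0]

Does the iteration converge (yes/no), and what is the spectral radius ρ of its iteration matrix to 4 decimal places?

Diagonal D = diag(-3.6, -6.7, 7.4, 10.9); L, U strict lower/upper.
Jacobi: T = -D⁻¹(L+U), T[0,1] = -(-1.3)/(-3.6) = -0.3611; T[0,0] = 0.
  T[0,:] = [+0.0000 -0.3611 +0.2500 -0.8611]
  T[1,:] = [-0.5821 +0.0000 -0.0448 +0.0746]
  T[2,:] = [-0.4595 -0.4054 +0.0000 -0.4730]
  T[3,:] = [-0.0275 +0.3486 -0.3211 +0.0000]
eigenvalue magnitudes: 0.7511, 0.5190, 0.3587, 0.3587.
spectral radius ρ = 0.7511; 0.7511 < 1, so it converges for any x₀.

yes, ρ = 0.7511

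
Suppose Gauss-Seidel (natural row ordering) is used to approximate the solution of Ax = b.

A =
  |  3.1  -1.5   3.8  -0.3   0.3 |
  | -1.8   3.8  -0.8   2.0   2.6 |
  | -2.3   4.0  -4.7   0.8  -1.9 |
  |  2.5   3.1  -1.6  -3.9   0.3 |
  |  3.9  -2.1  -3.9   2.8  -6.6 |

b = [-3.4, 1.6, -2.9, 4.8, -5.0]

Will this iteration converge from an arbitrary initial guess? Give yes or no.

no

Diagonal D = diag(3.1, 3.8, -4.7, -3.9, -6.6); L, U strict lower/upper.
T_GS = -(D+L)⁻¹U: row 0 first, T[0,1] = -(-1.5)/(3.1) = +0.4839; later rows by forward substitution.
  T[0,:] = [+0.0000 +0.4839 -1.2258 +0.0968 -0.0968]
  T[1,:] = [+0.0000 +0.2292 -0.3701 -0.4805 -0.7301]
  T[2,:] = [+0.0000 -0.0417 +0.2849 -0.2861 -0.9782]
  T[3,:] = [+0.0000 +0.5095 -1.1968 -0.2025 -0.1641]
  T[4,:] = [+0.0000 +0.4538 -1.2827 +0.2932 +0.6835]
|λ(T)| sorted: 1.6042, 0.4013, 0.4013, 0.0031, 0.0000.
ρ(T) = max|λ| = 1.6042; 1.6042 > 1, so it fails to converge.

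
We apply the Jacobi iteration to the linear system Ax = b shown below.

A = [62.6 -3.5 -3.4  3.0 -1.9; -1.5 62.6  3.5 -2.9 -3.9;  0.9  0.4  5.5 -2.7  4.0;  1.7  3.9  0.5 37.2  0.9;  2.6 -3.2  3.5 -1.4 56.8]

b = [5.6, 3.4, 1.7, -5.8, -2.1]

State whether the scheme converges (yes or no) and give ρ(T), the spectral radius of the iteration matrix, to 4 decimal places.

Diagonal D = diag(62.6, 62.6, 5.5, 37.2, 56.8); L, U strict lower/upper.
T_J = -D⁻¹(L+U): T[4,1] = -(-3.2)/(56.8) = +0.0563; T[4,4] = 0.
  T[0,:] = [+0.0000 +0.0559 +0.0543 -0.0479 +0.0304]
  T[1,:] = [+0.0240 +0.0000 -0.0559 +0.0463 +0.0623]
  T[2,:] = [-0.1636 -0.0727 +0.0000 +0.4909 -0.7273]
  T[3,:] = [-0.0457 -0.1048 -0.0134 +0.0000 -0.0242]
  T[4,:] = [-0.0458 +0.0563 -0.0616 +0.0246 +0.0000]
eigenvalue magnitudes: 0.2593, 0.1530, 0.1530, 0.0584, 0.0584.
spectral radius ρ = 0.2593; 0.2593 < 1, so it converges for any x₀.

yes, ρ = 0.2593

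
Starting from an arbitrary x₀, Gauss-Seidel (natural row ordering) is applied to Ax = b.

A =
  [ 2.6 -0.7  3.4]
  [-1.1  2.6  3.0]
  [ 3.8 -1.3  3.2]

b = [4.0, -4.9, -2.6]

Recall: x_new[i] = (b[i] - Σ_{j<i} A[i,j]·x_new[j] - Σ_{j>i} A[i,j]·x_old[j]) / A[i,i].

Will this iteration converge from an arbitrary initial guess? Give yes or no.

A = D + L + U where D = diag(2.6, 2.6, 3.2).
GS T = -(D+L)⁻¹U: row 0 first, T[0,1] = -(-0.7)/(2.6) = +0.2692; later rows by forward substitution.
  T[0,:] = [+0.0000 +0.2692 -1.3077]
  T[1,:] = [+0.0000 +0.1139 -1.7071]
  T[2,:] = [+0.0000 -0.2734 +0.8594]
eigenvalue magnitudes: 1.2649, 0.2916, 0.0000.
ρ(T) = max|λ| = 1.2649; 1.2649 > 1, so it fails to converge.

no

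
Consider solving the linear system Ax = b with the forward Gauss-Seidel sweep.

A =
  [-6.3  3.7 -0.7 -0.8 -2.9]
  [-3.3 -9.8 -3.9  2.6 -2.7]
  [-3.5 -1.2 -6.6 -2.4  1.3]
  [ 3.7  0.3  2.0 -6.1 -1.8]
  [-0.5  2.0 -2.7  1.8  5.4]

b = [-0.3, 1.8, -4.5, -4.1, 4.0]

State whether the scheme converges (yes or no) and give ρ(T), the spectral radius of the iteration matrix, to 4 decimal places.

Diagonal D = diag(-6.3, -9.8, -6.6, -6.1, 5.4); L, U strict lower/upper.
Gauss-Seidel: T = -(D+L)⁻¹U, row 0 first, T[0,2] = -(-0.7)/(-6.3) = -0.1111; later rows by forward substitution.
  T[0,:] = [+0.0000, +0.5873, -0.1111, -0.1270, -0.4603]
  T[1,:] = [+0.0000, -0.1978, -0.3605, +0.3081, -0.1205]
  T[2,:] = [+0.0000, -0.2755, +0.1245, -0.3523, +0.4630]
  T[3,:] = [+0.0000, +0.2562, -0.0443, -0.1774, -0.4284]
  T[4,:] = [+0.0000, -0.0955, +0.2003, -0.2429, +0.3763]
|λ(T)| sorted: 0.8507, 0.4938, 0.2531, 0.0218, 0.0000.
spectral radius ρ = 0.8507; 0.8507 < 1, so it converges for any x₀.

yes, ρ = 0.8507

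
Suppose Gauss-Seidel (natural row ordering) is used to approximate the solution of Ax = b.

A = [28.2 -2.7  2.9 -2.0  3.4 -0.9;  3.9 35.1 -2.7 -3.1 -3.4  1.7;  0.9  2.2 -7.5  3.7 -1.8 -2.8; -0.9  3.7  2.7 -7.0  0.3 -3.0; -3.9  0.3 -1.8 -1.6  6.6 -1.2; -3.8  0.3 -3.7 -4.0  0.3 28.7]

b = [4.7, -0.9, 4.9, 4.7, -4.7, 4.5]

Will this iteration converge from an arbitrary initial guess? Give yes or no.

Let D = diag(28.2, 35.1, -7.5, -7, 6.6, 28.7); L, U the strict triangles.
Gauss-Seidel: T = -(D+L)⁻¹U, row 0 first, T[0,3] = -(-2)/(28.2) = +0.0709; later rows by forward substitution.
  T[0,:] = [+0.0000  +0.0957  -0.1028  +0.0709  -0.1206  +0.0319]
  T[1,:] = [+0.0000  -0.0106  +0.0883  +0.0804  +0.1103  -0.0520]
  T[2,:] = [+0.0000  +0.0084  +0.0136  +0.5254  -0.2221  -0.3848]
  T[3,:] = [+0.0000  -0.0147  +0.0652  +0.2361  +0.0310  -0.6086]
  T[4,:] = [+0.0000  +0.0558  -0.0453  +0.2388  -0.1293  -0.0494]
  T[5,:] = [+0.0000  +0.0112  -0.0032  +0.1067  -0.0401  -0.1291]
moduli |λ_i(T)| = 0.1976, 0.1563, 0.0924, 0.0858, 0.0153, 0.0000.
ρ = 0.1976; 0.1976 < 1, so it converges for any x₀.

yes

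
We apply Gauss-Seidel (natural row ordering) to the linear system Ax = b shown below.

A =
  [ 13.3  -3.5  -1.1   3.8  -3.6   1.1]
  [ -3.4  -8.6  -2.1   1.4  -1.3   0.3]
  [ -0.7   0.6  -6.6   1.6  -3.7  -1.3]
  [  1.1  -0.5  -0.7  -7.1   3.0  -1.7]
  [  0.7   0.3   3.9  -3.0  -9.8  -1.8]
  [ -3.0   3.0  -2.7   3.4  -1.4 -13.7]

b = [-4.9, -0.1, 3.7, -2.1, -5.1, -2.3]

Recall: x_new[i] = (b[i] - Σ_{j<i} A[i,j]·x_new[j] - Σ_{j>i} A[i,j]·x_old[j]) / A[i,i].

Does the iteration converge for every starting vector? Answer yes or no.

yes

Write A = D+L+U with D = diag(13.3, -8.6, -6.6, -7.1, -9.8, -13.7).
T_GS = -(D+L)⁻¹U: row 0 first, T[0,5] = -(1.1)/(13.3) = -0.0827; later rows by forward substitution.
  T[0,:] = [+0.0000, +0.2632, +0.0827, -0.2857, +0.2707, -0.0827]
  T[1,:] = [+0.0000, -0.1040, -0.2769, +0.2757, -0.2582, +0.0676]
  T[2,:] = [+0.0000, -0.0374, -0.0339, +0.2978, -0.6128, -0.1821]
  T[3,:] = [+0.0000, +0.0518, +0.0357, -0.0930, +0.5431, -0.2391]
  T[4,:] = [+0.0000, -0.0151, -0.0270, +0.1350, -0.3987, -0.1868]
  T[5,:] = [+0.0000, -0.0586, -0.0604, +0.0274, +0.1805, +0.0285]
moduli |λ_i(T)| = 0.6555, 0.1930, 0.1930, 0.1041, 0.1041, 0.0000.
ρ(T) = max|λ| = 0.6555; 0.6555 < 1, so it converges for any x₀.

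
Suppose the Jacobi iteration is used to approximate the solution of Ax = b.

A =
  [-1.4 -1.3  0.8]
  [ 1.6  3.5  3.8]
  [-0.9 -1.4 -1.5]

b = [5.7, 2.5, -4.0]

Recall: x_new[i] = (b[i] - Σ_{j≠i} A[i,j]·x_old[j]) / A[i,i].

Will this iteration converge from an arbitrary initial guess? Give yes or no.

no

Write A = D+L+U with D = diag(-1.4, 3.5, -1.5).
Jacobi: T = -D⁻¹(L+U), T[1,2] = -(3.8)/(3.5) = -1.0857; T[1,1] = 0.
  T[0,:] = [+0.0000, -0.9286, +0.5714]
  T[1,:] = [-0.4571, +0.0000, -1.0857]
  T[2,:] = [-0.6000, -0.9333, +0.0000]
|λ(T)| sorted: 1.1833, 0.8035, 0.3798.
ρ(T) = max|λ| = 1.1833; 1.1833 > 1 ⇒ diverges.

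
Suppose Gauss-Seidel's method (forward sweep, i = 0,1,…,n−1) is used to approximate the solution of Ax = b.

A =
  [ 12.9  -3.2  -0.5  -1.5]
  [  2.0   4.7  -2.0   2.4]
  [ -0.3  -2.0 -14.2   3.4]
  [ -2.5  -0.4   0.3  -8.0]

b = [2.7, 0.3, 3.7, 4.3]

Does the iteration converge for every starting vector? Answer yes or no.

yes

Let D = diag(12.9, 4.7, -14.2, -8); L, U the strict triangles.
Gauss-Seidel: T = -(D+L)⁻¹U, row 0 first, T[0,2] = -(-0.5)/(12.9) = +0.0388; later rows by forward substitution.
  T[0,:] = [+0.0000 +0.2481 +0.0388 +0.1163]
  T[1,:] = [+0.0000 -0.1056 +0.4090 -0.5601]
  T[2,:] = [+0.0000 +0.0096 -0.0584 +0.3159]
  T[3,:] = [+0.0000 -0.0719 -0.0348 +0.0035]
|eigenvalues of T|: 0.3223, 0.1566, 0.1566, 0.0000.
ρ(T) = max|λ| = 0.3223; 0.3223 < 1 ⇒ converges.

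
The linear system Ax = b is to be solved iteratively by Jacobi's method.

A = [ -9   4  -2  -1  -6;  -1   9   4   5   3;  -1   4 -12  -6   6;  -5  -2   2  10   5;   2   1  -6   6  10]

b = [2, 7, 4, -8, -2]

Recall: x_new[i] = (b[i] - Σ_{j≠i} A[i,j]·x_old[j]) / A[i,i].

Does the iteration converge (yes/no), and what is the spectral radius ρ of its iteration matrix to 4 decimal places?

no, ρ = 1.1797

Split A = D + L + U, D = diag(-9, 9, -12, 10, 10).
T_J = -D⁻¹(L+U): T[1,3] = -(5)/(9) = -0.5556; T[1,1] = 0.
  T[0,:] = [+0.0000  +0.4444  -0.2222  -0.1111  -0.6667]
  T[1,:] = [+0.1111  +0.0000  -0.4444  -0.5556  -0.3333]
  T[2,:] = [-0.0833  +0.3333  +0.0000  -0.5000  +0.5000]
  T[3,:] = [+0.5000  +0.2000  -0.2000  +0.0000  -0.5000]
  T[4,:] = [-0.2000  -0.1000  +0.6000  -0.6000  +0.0000]
|λ(T)| sorted: 1.1797, 0.6097, 0.6097, 0.5603, 0.5603.
spectral radius ρ = 1.1797; 1.1797 > 1 ⇒ diverges.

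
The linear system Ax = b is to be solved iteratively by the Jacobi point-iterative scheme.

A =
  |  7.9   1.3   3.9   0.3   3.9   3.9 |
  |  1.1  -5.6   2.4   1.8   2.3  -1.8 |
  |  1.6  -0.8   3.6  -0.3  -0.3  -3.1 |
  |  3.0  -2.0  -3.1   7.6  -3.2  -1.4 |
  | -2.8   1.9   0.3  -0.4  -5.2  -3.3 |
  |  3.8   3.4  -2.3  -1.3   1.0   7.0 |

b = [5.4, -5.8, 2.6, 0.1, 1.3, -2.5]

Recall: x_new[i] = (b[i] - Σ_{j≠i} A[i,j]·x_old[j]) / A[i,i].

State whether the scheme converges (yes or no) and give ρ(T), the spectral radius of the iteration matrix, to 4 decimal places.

no, ρ = 1.1366

Diagonal D = diag(7.9, -5.6, 3.6, 7.6, -5.2, 7); L, U strict lower/upper.
T_J = -D⁻¹(L+U): T[2,1] = -(-0.8)/(3.6) = +0.2222; T[2,2] = 0.
  T[0,:] = [+0.0000, -0.1646, -0.4937, -0.0380, -0.4937, -0.4937]
  T[1,:] = [+0.1964, +0.0000, +0.4286, +0.3214, +0.4107, -0.3214]
  T[2,:] = [-0.4444, +0.2222, +0.0000, +0.0833, +0.0833, +0.8611]
  T[3,:] = [-0.3947, +0.2632, +0.4079, +0.0000, +0.4211, +0.1842]
  T[4,:] = [-0.5385, +0.3654, +0.0577, -0.0769, +0.0000, -0.6346]
  T[5,:] = [-0.5429, -0.4857, +0.3286, +0.1857, -0.1429, +0.0000]
moduli |λ_i(T)| = 1.1366, 0.8454, 0.8454, 0.7440, 0.1363, 0.1363.
ρ = 1.1366; 1.1366 > 1 ⇒ diverges.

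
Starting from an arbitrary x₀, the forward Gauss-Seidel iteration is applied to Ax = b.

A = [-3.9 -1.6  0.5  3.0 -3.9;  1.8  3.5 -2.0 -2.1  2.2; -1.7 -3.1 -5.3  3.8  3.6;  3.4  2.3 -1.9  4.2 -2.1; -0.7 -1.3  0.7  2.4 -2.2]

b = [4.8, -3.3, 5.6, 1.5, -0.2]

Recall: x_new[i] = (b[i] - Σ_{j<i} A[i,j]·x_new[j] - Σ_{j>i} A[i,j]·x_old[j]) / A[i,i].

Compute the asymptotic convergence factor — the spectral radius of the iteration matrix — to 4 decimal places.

Let D = diag(-3.9, 3.5, -5.3, 4.2, -2.2); L, U the strict triangles.
GS T = -(D+L)⁻¹U: row 0 first, T[0,3] = -(3)/(-3.9) = +0.7692; later rows by forward substitution.
  T[0,:] = [+0.0000  -0.4103  +0.1282  +0.7692  -1.0000]
  T[1,:] = [+0.0000  +0.2110  +0.5055  +0.2044  -0.1143]
  T[2,:] = [+0.0000  +0.0082  -0.3368  +0.3507  +1.0668]
  T[3,:] = [+0.0000  +0.2203  -0.5330  -0.5760  +1.8547]
  T[4,:] = [+0.0000  +0.2488  -1.0281  -0.8823  +2.7485]
|λ(T)| sorted: 1.2859, 0.7306, 0.1845, 0.1543, 0.0000.
ρ = 1.2859; 1.2859 > 1: divergent.

1.2859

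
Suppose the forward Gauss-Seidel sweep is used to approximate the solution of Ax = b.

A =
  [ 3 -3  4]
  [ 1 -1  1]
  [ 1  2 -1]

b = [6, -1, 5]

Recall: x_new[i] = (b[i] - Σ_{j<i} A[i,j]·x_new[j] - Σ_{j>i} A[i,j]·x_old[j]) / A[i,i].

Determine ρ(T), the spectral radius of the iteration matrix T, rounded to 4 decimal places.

Diagonal D = diag(3, -1, -1); L, U strict lower/upper.
Gauss-Seidel: T = -(D+L)⁻¹U, row 0 first, T[0,2] = -(4)/(3) = -1.3333; later rows by forward substitution.
  T[0,:] = [+0.0000 +1.0000 -1.3333]
  T[1,:] = [+0.0000 +1.0000 -0.3333]
  T[2,:] = [+0.0000 +3.0000 -2.0000]
|roots of det(T-λI)|: 1.6180, 0.6180, 0.0000.
ρ(T) = max|λ| = 1.6180; 1.6180 > 1, so it fails to converge.

1.6180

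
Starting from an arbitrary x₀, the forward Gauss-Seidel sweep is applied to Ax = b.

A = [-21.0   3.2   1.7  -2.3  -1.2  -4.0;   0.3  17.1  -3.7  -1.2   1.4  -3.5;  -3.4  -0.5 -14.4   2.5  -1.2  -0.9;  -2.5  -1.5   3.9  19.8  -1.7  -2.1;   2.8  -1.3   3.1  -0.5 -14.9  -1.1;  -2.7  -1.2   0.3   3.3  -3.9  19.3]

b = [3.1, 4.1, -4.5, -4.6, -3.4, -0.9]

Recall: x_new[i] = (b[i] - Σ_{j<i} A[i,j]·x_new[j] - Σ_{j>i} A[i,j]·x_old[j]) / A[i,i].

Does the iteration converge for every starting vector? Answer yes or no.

A = D + L + U where D = diag(-21, 17.1, -14.4, 19.8, -14.9, 19.3).
GS T = -(D+L)⁻¹U: row 0 first, T[0,1] = -(3.2)/(-21) = +0.1524; later rows by forward substitution.
  T[0,:] = [+0.0000, +0.1524, +0.0810, -0.1095, -0.0571, -0.1905]
  T[1,:] = [+0.0000, -0.0027, +0.2150, +0.0721, -0.0809, +0.2080]
  T[2,:] = [+0.0000, -0.0359, -0.0266, +0.1970, -0.0670, -0.0247]
  T[3,:] = [+0.0000, +0.0261, +0.0317, -0.0472, +0.0857, +0.1026]
  T[4,:] = [+0.0000, +0.0205, -0.0101, +0.0157, -0.0205, -0.1364]
  T[5,:] = [+0.0000, +0.0214, +0.0176, -0.0027, -0.0308, -0.0584]
eigenvalue magnitudes: 0.1557, 0.1133, 0.1133, 0.0983, 0.0258, 0.0000.
ρ(T) = max|λ| = 0.1557; 0.1557 < 1 ⇒ converges.

yes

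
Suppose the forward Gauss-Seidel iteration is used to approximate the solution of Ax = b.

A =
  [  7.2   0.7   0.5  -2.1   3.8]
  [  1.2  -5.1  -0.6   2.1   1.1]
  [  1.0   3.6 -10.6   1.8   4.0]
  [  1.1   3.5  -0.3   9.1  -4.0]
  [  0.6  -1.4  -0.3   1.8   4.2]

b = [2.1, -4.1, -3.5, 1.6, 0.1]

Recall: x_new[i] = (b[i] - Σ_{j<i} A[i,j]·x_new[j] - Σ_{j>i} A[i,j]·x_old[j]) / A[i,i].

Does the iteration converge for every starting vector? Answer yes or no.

Diagonal D = diag(7.2, -5.1, -10.6, 9.1, 4.2); L, U strict lower/upper.
Gauss-Seidel: T = -(D+L)⁻¹U, row 0 first, T[0,1] = -(0.7)/(7.2) = -0.0972; later rows by forward substitution.
  T[0,:] = [+0.0000 -0.0972 -0.0694 +0.2917 -0.5278]
  T[1,:] = [+0.0000 -0.0229 -0.1340 +0.4804 +0.0915]
  T[2,:] = [+0.0000 -0.0169 -0.0521 +0.3605 +0.3586]
  T[3,:] = [+0.0000 +0.0200 +0.0582 -0.2081 +0.4800]
  T[4,:] = [+0.0000 -0.0035 -0.0634 +0.2334 -0.0742]
eigenvalue magnitudes: 0.5246, 0.1199, 0.0737, 0.0263, 0.0000.
ρ(T) = max|λ| = 0.5246; 0.5246 < 1, so it converges for any x₀.

yes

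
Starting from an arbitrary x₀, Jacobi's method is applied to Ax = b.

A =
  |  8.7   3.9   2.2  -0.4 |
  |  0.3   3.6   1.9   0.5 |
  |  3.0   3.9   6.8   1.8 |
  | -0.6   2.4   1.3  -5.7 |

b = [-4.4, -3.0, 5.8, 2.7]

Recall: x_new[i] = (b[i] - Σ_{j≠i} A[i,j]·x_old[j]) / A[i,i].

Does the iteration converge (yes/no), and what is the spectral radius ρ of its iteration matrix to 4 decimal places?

Split A = D + L + U, D = diag(8.7, 3.6, 6.8, -5.7).
T_J = -D⁻¹(L+U): T[1,2] = -(1.9)/(3.6) = -0.5278; T[1,1] = 0.
  T[0,:] = [+0.0000  -0.4483  -0.2529  +0.0460]
  T[1,:] = [-0.0833  +0.0000  -0.5278  -0.1389]
  T[2,:] = [-0.4412  -0.5735  +0.0000  -0.2647]
  T[3,:] = [-0.1053  +0.4211  +0.2281  +0.0000]
|roots of det(T-λI)|: 0.6711, 0.5202, 0.2097, 0.2097.
ρ(T) = max|λ| = 0.6711; 0.6711 < 1 ⇒ converges.

yes, ρ = 0.6711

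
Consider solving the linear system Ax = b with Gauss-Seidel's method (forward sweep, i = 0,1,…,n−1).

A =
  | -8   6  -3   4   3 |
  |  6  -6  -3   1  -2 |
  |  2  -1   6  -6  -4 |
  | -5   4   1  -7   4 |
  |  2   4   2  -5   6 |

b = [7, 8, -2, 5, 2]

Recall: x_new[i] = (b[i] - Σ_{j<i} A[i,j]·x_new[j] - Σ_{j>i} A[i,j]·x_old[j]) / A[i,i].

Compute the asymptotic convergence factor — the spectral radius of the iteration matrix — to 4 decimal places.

A = D + L + U where D = diag(-8, -6, 6, -7, 6).
T_GS = -(D+L)⁻¹U: row 0 first, T[0,4] = -(3)/(-8) = +0.3750; later rows by forward substitution.
  T[0,:] = [+0.0000 +0.7500 -0.3750 +0.5000 +0.3750]
  T[1,:] = [+0.0000 +0.7500 -0.8750 +0.6667 +0.0417]
  T[2,:] = [+0.0000 -0.1250 -0.0208 +0.9444 +0.5486]
  T[3,:] = [+0.0000 -0.1250 -0.2351 +0.1587 +0.4058]
  T[4,:] = [+0.0000 -0.8125 +0.5193 -0.7937 +0.0025]
|roots of det(T-λI)|: 1.1569, 0.8133, 0.8133, 0.0933, 0.0000.
spectral radius ρ = 1.1569; 1.1569 > 1, so it fails to converge.

1.1569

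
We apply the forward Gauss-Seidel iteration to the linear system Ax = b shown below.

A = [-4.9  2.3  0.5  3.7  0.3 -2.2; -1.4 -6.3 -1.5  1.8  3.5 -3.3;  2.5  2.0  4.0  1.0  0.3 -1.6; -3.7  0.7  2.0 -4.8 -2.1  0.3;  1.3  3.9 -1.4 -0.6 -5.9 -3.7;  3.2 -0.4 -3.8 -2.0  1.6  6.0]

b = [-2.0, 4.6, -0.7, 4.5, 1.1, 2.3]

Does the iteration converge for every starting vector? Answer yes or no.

Let D = diag(-4.9, -6.3, 4, -4.8, -5.9, 6); L, U the strict triangles.
GS T = -(D+L)⁻¹U: row 0 first, T[0,3] = -(3.7)/(-4.9) = +0.7551; later rows by forward substitution.
  T[0,:] = [+0.0000, +0.4694, +0.1020, +0.7551, +0.0612, -0.4490]
  T[1,:] = [+0.0000, -0.1043, -0.2608, +0.1179, +0.5420, -0.4240]
  T[2,:] = [+0.0000, -0.2412, +0.0666, -0.7809, -0.3842, +0.8926]
  T[3,:] = [+0.0000, -0.4775, -0.0889, -0.8902, -0.5658, +0.7187]
  T[4,:] = [+0.0000, +0.1403, -0.1567, +0.5202, +0.5204, -1.2912]
  T[5,:] = [+0.0000, -0.6066, -0.0175, -1.3249, -0.5672, +1.3604]
|λ(T)| sorted: 1.5193, 0.6564, 0.2650, 0.1244, 0.1244, 0.0000.
spectral radius ρ = 1.5193; 1.5193 > 1 ⇒ diverges.

no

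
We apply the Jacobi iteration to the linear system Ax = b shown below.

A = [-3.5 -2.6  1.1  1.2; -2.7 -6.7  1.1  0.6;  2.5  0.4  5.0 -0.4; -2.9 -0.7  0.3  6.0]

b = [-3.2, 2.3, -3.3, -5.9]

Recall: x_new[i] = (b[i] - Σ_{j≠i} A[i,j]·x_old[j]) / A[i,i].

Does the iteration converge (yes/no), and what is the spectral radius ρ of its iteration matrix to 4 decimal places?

A = D + L + U where D = diag(-3.5, -6.7, 5, 6).
Jacobi: T = -D⁻¹(L+U), T[2,1] = -(0.4)/(5) = -0.0800; T[2,2] = 0.
  T[0,:] = [+0.0000, -0.7429, +0.3143, +0.3429]
  T[1,:] = [-0.4030, +0.0000, +0.1642, +0.0896]
  T[2,:] = [-0.5000, -0.0800, +0.0000, +0.0800]
  T[3,:] = [+0.4833, +0.1167, -0.0500, +0.0000]
|roots of det(T-λI)|: 0.5970, 0.3535, 0.3535, 0.1001.
ρ(T) = max|λ| = 0.5970; 0.5970 < 1: convergent.

yes, ρ = 0.5970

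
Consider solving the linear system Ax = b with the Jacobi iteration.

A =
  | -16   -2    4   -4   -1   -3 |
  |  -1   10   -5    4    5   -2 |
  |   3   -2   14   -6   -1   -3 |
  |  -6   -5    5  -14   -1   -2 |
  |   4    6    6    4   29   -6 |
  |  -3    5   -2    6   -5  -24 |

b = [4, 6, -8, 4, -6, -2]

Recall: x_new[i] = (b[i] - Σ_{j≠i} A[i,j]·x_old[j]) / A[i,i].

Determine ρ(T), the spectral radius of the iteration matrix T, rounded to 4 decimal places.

Let D = diag(-16, 10, 14, -14, 29, -24); L, U the strict triangles.
Jacobi T = -D⁻¹(L+U): T[3,4] = -(-1)/(-14) = -0.0714; T[3,3] = 0.
  T[0,:] = [+0.0000  -0.1250  +0.2500  -0.2500  -0.0625  -0.1875]
  T[1,:] = [+0.1000  +0.0000  +0.5000  -0.4000  -0.5000  +0.2000]
  T[2,:] = [-0.2143  +0.1429  +0.0000  +0.4286  +0.0714  +0.2143]
  T[3,:] = [-0.4286  -0.3571  +0.3571  +0.0000  -0.0714  -0.1429]
  T[4,:] = [-0.1379  -0.2069  -0.2069  -0.1379  +0.0000  +0.2069]
  T[5,:] = [-0.1250  +0.2083  -0.0833  +0.2500  -0.2083  +0.0000]
eigenvalue magnitudes: 0.8205, 0.5043, 0.5043, 0.2546, 0.2546, 0.1048.
ρ(T) = max|λ| = 0.8205; 0.8205 < 1, so it converges for any x₀.

0.8205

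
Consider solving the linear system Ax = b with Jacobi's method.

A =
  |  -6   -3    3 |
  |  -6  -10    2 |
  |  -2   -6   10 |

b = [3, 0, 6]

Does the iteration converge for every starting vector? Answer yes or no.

yes

Write A = D+L+U with D = diag(-6, -10, 10).
T_J = -D⁻¹(L+U): T[0,2] = -(3)/(-6) = +0.5000; T[0,0] = 0.
  T[0,:] = [+0.0000  -0.5000  +0.5000]
  T[1,:] = [-0.6000  +0.0000  +0.2000]
  T[2,:] = [+0.2000  +0.6000  +0.0000]
moduli |λ_i(T)| = 0.8665, 0.4804, 0.4804.
ρ = 0.8665; 0.8665 < 1: convergent.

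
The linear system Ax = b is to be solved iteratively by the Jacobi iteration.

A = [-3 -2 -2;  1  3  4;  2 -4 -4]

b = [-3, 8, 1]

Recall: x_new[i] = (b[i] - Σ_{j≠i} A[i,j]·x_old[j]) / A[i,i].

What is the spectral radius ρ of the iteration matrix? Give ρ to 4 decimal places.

Let D = diag(-3, 3, -4); L, U the strict triangles.
Jacobi T = -D⁻¹(L+U): T[0,2] = -(-2)/(-3) = -0.6667; T[0,0] = 0.
  T[0,:] = [+0.0000 -0.6667 -0.6667]
  T[1,:] = [-0.3333 +0.0000 -1.3333]
  T[2,:] = [+0.5000 -1.0000 +0.0000]
moduli |λ_i(T)| = 1.1872, 1.0000, 0.1872.
spectral radius ρ = 1.1872; 1.1872 > 1: divergent.

1.1872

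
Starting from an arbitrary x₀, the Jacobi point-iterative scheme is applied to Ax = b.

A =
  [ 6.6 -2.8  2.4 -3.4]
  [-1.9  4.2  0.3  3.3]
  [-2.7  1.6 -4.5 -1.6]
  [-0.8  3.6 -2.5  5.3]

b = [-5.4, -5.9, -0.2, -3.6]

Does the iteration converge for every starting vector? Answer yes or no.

A = D + L + U where D = diag(6.6, 4.2, -4.5, 5.3).
Jacobi T = -D⁻¹(L+U): T[2,0] = -(-2.7)/(-4.5) = -0.6000; T[2,2] = 0.
  T[0,:] = [+0.0000, +0.4242, -0.3636, +0.5152]
  T[1,:] = [+0.4524, +0.0000, -0.0714, -0.7857]
  T[2,:] = [-0.6000, +0.3556, +0.0000, -0.3556]
  T[3,:] = [+0.1509, -0.6792, +0.4717, +0.0000]
|λ(T)| sorted: 1.1396, 0.6638, 0.6638, 0.0266.
ρ = 1.1396; 1.1396 > 1 ⇒ diverges.

no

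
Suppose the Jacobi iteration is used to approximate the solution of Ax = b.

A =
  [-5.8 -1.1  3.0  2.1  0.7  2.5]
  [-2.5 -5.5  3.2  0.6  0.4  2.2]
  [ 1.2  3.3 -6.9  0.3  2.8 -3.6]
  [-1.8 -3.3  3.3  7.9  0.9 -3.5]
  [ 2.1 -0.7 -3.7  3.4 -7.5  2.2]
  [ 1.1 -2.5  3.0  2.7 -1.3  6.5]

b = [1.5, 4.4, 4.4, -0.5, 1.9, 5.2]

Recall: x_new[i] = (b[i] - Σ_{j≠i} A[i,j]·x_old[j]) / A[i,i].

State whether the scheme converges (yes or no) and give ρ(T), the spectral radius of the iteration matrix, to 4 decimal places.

no, ρ = 1.1979

Write A = D+L+U with D = diag(-5.8, -5.5, -6.9, 7.9, -7.5, 6.5).
T_J = -D⁻¹(L+U): T[0,4] = -(0.7)/(-5.8) = +0.1207; T[0,0] = 0.
  T[0,:] = [+0.0000, -0.1897, +0.5172, +0.3621, +0.1207, +0.4310]
  T[1,:] = [-0.4545, +0.0000, +0.5818, +0.1091, +0.0727, +0.4000]
  T[2,:] = [+0.1739, +0.4783, +0.0000, +0.0435, +0.4058, -0.5217]
  T[3,:] = [+0.2278, +0.4177, -0.4177, +0.0000, -0.1139, +0.4430]
  T[4,:] = [+0.2800, -0.0933, -0.4933, +0.4533, +0.0000, +0.2933]
  T[5,:] = [-0.1692, +0.3846, -0.4615, -0.4154, +0.2000, +0.0000]
|eigenvalues of T|: 1.1979, 0.6502, 0.6502, 0.4770, 0.4770, 0.2748.
ρ = 1.1979; 1.1979 > 1, so it fails to converge.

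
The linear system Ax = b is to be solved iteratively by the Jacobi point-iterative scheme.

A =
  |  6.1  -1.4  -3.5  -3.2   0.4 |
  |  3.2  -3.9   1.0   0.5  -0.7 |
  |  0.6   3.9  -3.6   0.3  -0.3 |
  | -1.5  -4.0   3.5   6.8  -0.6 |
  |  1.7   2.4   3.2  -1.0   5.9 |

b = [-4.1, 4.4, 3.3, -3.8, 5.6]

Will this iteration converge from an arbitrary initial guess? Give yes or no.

A = D + L + U where D = diag(6.1, -3.9, -3.6, 6.8, 5.9).
Jacobi: T = -D⁻¹(L+U), T[1,0] = -(3.2)/(-3.9) = +0.8205; T[1,1] = 0.
  T[0,:] = [+0.0000  +0.2295  +0.5738  +0.5246  -0.0656]
  T[1,:] = [+0.8205  +0.0000  +0.2564  +0.1282  -0.1795]
  T[2,:] = [+0.1667  +1.0833  +0.0000  +0.0833  -0.0833]
  T[3,:] = [+0.2206  +0.5882  -0.5147  +0.0000  +0.0882]
  T[4,:] = [-0.2881  -0.4068  -0.5424  +0.1695  +0.0000]
|eigenvalues of T|: 1.1767, 0.8837, 0.8837, 0.3453, 0.2027.
spectral radius ρ = 1.1767; 1.1767 > 1, so it fails to converge.

no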